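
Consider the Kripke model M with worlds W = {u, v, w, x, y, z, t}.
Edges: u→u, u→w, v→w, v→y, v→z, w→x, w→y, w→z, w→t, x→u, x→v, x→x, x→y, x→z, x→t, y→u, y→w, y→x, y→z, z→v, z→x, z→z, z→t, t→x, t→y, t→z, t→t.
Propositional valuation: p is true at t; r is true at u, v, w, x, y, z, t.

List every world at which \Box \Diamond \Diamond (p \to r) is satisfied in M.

Recall that \Box ψ holds at a world iff ψ holds at every accessible world, and \Diamond ψ holds iff ψ holds at some accessible world.
Let φ = \Box \Diamond \Diamond (p \to r). Evaluate φ at each world:
  u (successors {u, w}): φ is true.
  v (successors {w, y, z}): φ is true.
  w (successors {x, y, z, t}): φ is true.
  x (successors {u, v, x, y, z, t}): φ is true.
  y (successors {u, w, x, z}): φ is true.
  z (successors {v, x, z, t}): φ is true.
  t (successors {x, y, z, t}): φ is true.
For instance, at t:
  At t: \Box \Diamond \Diamond (p \to r) requires \Diamond \Diamond (p \to r) at every successor {x, y, z, t}.
    At x: \Diamond \Diamond (p \to r) is true.
    At y: \Diamond \Diamond (p \to r) is true.
    At z: \Diamond \Diamond (p \to r) is true.
    At t: \Diamond \Diamond (p \to r) is true.
  So \Box \Diamond \Diamond (p \to r) is true at t.
Satisfying worlds: {u, v, w, x, y, z, t}

u, v, w, x, y, z, t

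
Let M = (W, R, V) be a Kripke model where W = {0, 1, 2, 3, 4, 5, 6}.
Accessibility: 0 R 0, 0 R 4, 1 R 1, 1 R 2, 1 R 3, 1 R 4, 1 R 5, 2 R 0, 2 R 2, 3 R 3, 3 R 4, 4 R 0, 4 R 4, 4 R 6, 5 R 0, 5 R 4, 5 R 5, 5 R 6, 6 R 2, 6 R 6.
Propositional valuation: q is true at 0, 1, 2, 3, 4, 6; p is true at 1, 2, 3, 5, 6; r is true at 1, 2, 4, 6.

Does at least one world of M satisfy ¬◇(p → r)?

No

Let φ = ¬◇(p → r). Evaluate φ at each world:
  0 (successors {0, 4}): φ is false.
  1 (successors {1, 2, 3, 4, 5}): φ is false.
  2 (successors {0, 2}): φ is false.
  3 (successors {3, 4}): φ is false.
  4 (successors {0, 4, 6}): φ is false.
  5 (successors {0, 4, 5, 6}): φ is false.
  6 (successors {2, 6}): φ is false.
For instance, at 0:
  At 0: ◇(p → r) is true, so ¬◇(p → r) is false.
    At 0: ◇(p → r) requires p → r at some successor in {0, 4}.
      p → r holds at 0, so ◇(p → r) is true at 0.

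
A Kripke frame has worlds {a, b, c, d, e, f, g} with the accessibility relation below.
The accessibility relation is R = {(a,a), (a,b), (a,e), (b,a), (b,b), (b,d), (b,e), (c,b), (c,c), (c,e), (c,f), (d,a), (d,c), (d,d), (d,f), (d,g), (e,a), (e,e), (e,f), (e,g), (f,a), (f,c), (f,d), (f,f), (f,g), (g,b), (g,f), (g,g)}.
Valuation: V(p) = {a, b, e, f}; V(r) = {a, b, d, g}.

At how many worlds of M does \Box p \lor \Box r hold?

1

Let φ = \Box p \lor \Box r. Evaluate φ at each world:
  a (successors {a, b, e}): φ is true.
  b (successors {a, b, d, e}): φ is false.
  c (successors {b, c, e, f}): φ is false.
  d (successors {a, c, d, f, g}): φ is false.
  e (successors {a, e, f, g}): φ is false.
  f (successors {a, c, d, f, g}): φ is false.
  g (successors {b, f, g}): φ is false.
For instance, at a:
  At a: \Box p is true, \Box r is false, so \Box p \lor \Box r is true.
    At a: \Box p requires p at every successor {a, b, e}.
      At a: p is true.
      At b: p is true.
      At e: p is true.
    So \Box p is true at a.
    At a: \Box r requires r at every successor {a, b, e}.
      r fails at e, so \Box r is false at a.
Satisfying worlds: {a}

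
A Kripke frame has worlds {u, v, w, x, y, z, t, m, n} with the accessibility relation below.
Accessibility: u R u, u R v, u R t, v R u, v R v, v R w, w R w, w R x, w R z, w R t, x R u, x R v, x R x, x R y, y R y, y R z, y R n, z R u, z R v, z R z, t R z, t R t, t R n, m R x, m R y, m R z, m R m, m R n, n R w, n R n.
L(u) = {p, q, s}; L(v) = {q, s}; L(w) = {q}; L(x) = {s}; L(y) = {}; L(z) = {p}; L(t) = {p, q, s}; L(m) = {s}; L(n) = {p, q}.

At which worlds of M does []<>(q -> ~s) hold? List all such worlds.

w, y, t, m, n

Let φ = []<>(q -> ~s). Evaluate φ at each world:
  u (successors {u, v, t}): φ is false.
  v (successors {u, v, w}): φ is false.
  w (successors {w, x, z, t}): φ is true.
  x (successors {u, v, x, y}): φ is false.
  y (successors {y, z, n}): φ is true.
  z (successors {u, v, z}): φ is false.
  t (successors {z, t, n}): φ is true.
  m (successors {x, y, z, m, n}): φ is true.
  n (successors {w, n}): φ is true.
For instance, at n:
  At n: []<>(q -> ~s) requires <>(q -> ~s) at every successor {w, n}.
      At w: <>(q -> ~s) requires q -> ~s at some successor in {w, x, z, t}.
        q -> ~s holds at w, so <>(q -> ~s) is true at w.
      At n: <>(q -> ~s) requires q -> ~s at some successor in {w, n}.
        q -> ~s holds at w, so <>(q -> ~s) is true at n.
  So []<>(q -> ~s) is true at n.
Satisfying worlds: {w, y, t, m, n}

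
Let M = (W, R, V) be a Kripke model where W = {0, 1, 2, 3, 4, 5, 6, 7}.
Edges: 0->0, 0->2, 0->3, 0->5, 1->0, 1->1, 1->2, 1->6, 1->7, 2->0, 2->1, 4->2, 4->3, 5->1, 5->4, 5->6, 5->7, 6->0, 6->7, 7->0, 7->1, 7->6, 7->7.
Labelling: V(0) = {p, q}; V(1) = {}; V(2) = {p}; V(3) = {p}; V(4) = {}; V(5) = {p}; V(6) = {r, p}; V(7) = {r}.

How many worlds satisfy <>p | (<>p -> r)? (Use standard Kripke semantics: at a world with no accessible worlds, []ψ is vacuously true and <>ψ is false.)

Let φ = <>p | (<>p -> r). Evaluate φ at each world:
  0 (successors {0, 2, 3, 5}): φ is true.
  1 (successors {0, 1, 2, 6, 7}): φ is true.
  2 (successors {0, 1}): φ is true.
  3 (successors ∅): φ is true.
  4 (successors {2, 3}): φ is true.
  5 (successors {1, 4, 6, 7}): φ is true.
  6 (successors {0, 7}): φ is true.
  7 (successors {0, 1, 6, 7}): φ is true.
For instance, at 4:
  At 4: <>p is true, <>p -> r is false, so <>p | (<>p -> r) is true.
    At 4: <>p requires p at some successor in {2, 3}.
      p holds at 2, so <>p is true at 4.
    At 4: <>p is true, r is false, so <>p -> r is false.
      At 4: <>p requires p at some successor in {2, 3}.
        p holds at 2, so <>p is true at 4.
Satisfying worlds: {0, 1, 2, 3, 4, 5, 6, 7}

8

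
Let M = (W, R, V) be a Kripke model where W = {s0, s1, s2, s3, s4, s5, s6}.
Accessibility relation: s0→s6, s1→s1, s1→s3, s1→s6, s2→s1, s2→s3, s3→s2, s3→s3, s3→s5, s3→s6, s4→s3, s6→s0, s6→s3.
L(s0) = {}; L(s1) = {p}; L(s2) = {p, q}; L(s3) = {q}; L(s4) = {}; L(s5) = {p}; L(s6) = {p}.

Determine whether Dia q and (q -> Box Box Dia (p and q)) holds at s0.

No

Recall that Box ψ holds at a world iff ψ holds at every accessible world, and Dia ψ holds iff ψ holds at some accessible world.
At s0: Dia q is false, q -> Box Box Dia (p and q) is true, so Dia q and (q -> Box Box Dia (p and q)) is false.
  At s0: Dia q requires q at some successor in {s6}.
    At s6: q is false.
  So Dia q is false at s0.
  At s0: q is false, Box Box Dia (p and q) is false, so q -> Box Box Dia (p and q) is true.
    At s0: Box Box Dia (p and q) requires Box Dia (p and q) at every successor {s6}.
      Box Dia (p and q) fails at s6, so Box Box Dia (p and q) is false at s0.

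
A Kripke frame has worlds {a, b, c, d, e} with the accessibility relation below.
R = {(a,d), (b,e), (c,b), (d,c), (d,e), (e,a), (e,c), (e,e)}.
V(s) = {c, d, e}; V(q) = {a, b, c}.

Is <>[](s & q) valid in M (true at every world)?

No

Let φ = <>[](s & q). Evaluate φ at each world:
  a (successors {d}): φ is false.
  b (successors {e}): φ is false.
  c (successors {b}): φ is false.
  d (successors {c, e}): φ is false.
  e (successors {a, c, e}): φ is false.
Detail at a (counterexample):
  At a: <>[](s & q) requires [](s & q) at some successor in {d}.
    At d: [](s & q) is false.
  So <>[](s & q) is false at a.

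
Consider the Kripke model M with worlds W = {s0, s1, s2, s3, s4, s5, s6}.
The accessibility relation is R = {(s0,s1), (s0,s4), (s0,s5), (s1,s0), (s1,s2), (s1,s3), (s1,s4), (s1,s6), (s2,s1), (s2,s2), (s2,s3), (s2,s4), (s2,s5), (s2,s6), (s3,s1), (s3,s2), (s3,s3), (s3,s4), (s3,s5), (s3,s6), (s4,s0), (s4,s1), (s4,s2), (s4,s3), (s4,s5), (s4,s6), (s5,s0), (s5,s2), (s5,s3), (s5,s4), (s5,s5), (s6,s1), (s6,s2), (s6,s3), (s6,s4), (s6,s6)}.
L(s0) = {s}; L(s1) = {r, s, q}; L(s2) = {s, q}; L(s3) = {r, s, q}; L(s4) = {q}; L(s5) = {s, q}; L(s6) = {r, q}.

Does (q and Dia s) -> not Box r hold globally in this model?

Recall that Box ψ holds at a world iff ψ holds at every accessible world, and Dia ψ holds iff ψ holds at some accessible world.
Let φ = (q and Dia s) -> not Box r. Evaluate φ at each world:
  s0 (successors {s1, s4, s5}): φ is true.
  s1 (successors {s0, s2, s3, s4, s6}): φ is true.
  s2 (successors {s1, s2, s3, s4, s5, s6}): φ is true.
  s3 (successors {s1, s2, s3, s4, s5, s6}): φ is true.
  s4 (successors {s0, s1, s2, s3, s5, s6}): φ is true.
  s5 (successors {s0, s2, s3, s4, s5}): φ is true.
  s6 (successors {s1, s2, s3, s4, s6}): φ is true.
For instance, at s5:
  At s5: q and Dia s is true, not Box r is true, so (q and Dia s) -> not Box r is true.
    At s5: q is true, Dia s is true, so q and Dia s is true.
      At s5: Dia s requires s at some successor in {s0, s2, s3, s4, s5}.
        s holds at s0, so Dia s is true at s5.
    At s5: Box r is false, so not Box r is true.
      At s5: Box r requires r at every successor {s0, s2, s3, s4, s5}.
        r fails at s0, so Box r is false at s5.

Yes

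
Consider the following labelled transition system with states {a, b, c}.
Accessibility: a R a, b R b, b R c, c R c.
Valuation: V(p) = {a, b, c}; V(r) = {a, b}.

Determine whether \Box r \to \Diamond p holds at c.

Yes

At c: \Box r is false, \Diamond p is true, so \Box r \to \Diamond p is true.
  At c: \Box r requires r at every successor {c}.
    r fails at c, so \Box r is false at c.
  At c: \Diamond p requires p at some successor in {c}.
    p holds at c, so \Diamond p is true at c.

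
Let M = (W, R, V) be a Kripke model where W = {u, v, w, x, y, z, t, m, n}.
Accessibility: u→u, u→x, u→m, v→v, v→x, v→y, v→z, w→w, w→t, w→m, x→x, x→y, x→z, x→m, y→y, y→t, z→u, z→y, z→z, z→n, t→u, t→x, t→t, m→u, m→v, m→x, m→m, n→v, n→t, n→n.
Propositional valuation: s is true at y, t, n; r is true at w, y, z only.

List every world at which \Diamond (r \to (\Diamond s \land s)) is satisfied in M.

u, v, w, x, y, z, t, m, n

Let φ = \Diamond (r \to (\Diamond s \land s)). Evaluate φ at each world:
  u (successors {u, x, m}): φ is true.
  v (successors {v, x, y, z}): φ is true.
  w (successors {w, t, m}): φ is true.
  x (successors {x, y, z, m}): φ is true.
  y (successors {y, t}): φ is true.
  z (successors {u, y, z, n}): φ is true.
  t (successors {u, x, t}): φ is true.
  m (successors {u, v, x, m}): φ is true.
  n (successors {v, t, n}): φ is true.
For instance, at w:
  At w: \Diamond (r \to (\Diamond s \land s)) requires r \to (\Diamond s \land s) at some successor in {w, t, m}.
    r \to (\Diamond s \land s) holds at t, so \Diamond (r \to (\Diamond s \land s)) is true at w.
      At t: r is false, \Diamond s \land s is true, so r \to (\Diamond s \land s) is true.
Satisfying worlds: {u, v, w, x, y, z, t, m, n}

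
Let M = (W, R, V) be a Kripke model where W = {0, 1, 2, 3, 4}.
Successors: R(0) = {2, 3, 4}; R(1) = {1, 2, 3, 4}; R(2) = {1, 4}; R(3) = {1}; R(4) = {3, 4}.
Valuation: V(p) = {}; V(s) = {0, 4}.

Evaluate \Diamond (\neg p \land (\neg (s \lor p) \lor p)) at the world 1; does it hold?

Recall that \Diamond ψ holds at a world iff ψ holds at some accessible world.
At 1: \Diamond (\neg p \land (\neg (s \lor p) \lor p)) requires \neg p \land (\neg (s \lor p) \lor p) at some successor in {1, 2, 3, 4}.
  \neg p \land (\neg (s \lor p) \lor p) holds at 1, so \Diamond (\neg p \land (\neg (s \lor p) \lor p)) is true at 1.

Yes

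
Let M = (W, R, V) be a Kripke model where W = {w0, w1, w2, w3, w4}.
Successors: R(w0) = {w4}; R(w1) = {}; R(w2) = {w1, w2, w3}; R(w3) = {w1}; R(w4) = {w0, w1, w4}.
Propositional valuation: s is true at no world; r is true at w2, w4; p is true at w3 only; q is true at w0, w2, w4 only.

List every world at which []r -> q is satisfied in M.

Recall that []ψ holds at a world iff ψ holds at every accessible world, and <>ψ holds iff ψ holds at some accessible world.
Let φ = []r -> q. Evaluate φ at each world:
  w0 (successors {w4}): φ is true.
  w1 (successors ∅): φ is false.
  w2 (successors {w1, w2, w3}): φ is true.
  w3 (successors {w1}): φ is true.
  w4 (successors {w0, w1, w4}): φ is true.
For instance, at w0:
  At w0: []r is true, q is true, so []r -> q is true.
    At w0: []r requires r at every successor {w4}.
      At w4: r is true.
    So []r is true at w0.
Satisfying worlds: {w0, w2, w3, w4}

w0, w2, w3, w4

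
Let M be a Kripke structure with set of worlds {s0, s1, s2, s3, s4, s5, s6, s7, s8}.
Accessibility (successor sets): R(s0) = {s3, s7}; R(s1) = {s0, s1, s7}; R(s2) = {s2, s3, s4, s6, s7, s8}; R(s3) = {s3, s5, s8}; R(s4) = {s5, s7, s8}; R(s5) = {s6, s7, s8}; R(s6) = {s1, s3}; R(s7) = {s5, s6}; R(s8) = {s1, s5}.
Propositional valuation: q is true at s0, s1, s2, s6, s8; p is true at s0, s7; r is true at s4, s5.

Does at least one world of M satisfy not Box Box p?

Yes

Let φ = not Box Box p. Evaluate φ at each world:
  s0 (successors {s3, s7}): φ is true.
  s1 (successors {s0, s1, s7}): φ is true.
  s2 (successors {s2, s3, s4, s6, s7, s8}): φ is true.
  s3 (successors {s3, s5, s8}): φ is true.
  s4 (successors {s5, s7, s8}): φ is true.
  s5 (successors {s6, s7, s8}): φ is true.
  s6 (successors {s1, s3}): φ is true.
  s7 (successors {s5, s6}): φ is true.
  s8 (successors {s1, s5}): φ is true.
Detail at s0 (witness):
  At s0: Box Box p is false, so not Box Box p is true.
    At s0: Box Box p requires Box p at every successor {s3, s7}.
      Box p fails at s3, so Box Box p is false at s0.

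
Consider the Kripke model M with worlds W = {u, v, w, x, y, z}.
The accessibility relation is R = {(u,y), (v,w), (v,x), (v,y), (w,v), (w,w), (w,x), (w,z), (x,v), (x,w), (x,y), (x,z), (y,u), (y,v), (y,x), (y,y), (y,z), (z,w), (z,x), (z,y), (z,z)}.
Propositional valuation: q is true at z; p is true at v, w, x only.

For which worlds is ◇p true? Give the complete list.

Let φ = ◇p. Evaluate φ at each world:
  u (successors {y}): φ is false.
  v (successors {w, x, y}): φ is true.
  w (successors {v, w, x, z}): φ is true.
  x (successors {v, w, y, z}): φ is true.
  y (successors {u, v, x, y, z}): φ is true.
  z (successors {w, x, y, z}): φ is true.
For instance, at v:
  At v: ◇p requires p at some successor in {w, x, y}.
    p holds at w, so ◇p is true at v.
Satisfying worlds: {v, w, x, y, z}

v, w, x, y, z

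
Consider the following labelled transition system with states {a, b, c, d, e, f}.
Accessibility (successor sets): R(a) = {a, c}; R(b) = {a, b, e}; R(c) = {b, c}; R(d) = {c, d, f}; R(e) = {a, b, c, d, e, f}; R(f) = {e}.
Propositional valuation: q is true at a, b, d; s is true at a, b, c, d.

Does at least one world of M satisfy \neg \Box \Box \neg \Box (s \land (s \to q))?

Recall that \Box ψ holds at a world iff ψ holds at every accessible world, and \Diamond ψ holds iff ψ holds at some accessible world.
Let φ = \neg \Box \Box \neg \Box (s \land (s \to q)). Evaluate φ at each world:
  a (successors {a, c}): φ is false.
  b (successors {a, b, e}): φ is false.
  c (successors {b, c}): φ is false.
  d (successors {c, d, f}): φ is false.
  e (successors {a, b, c, d, e, f}): φ is false.
  f (successors {e}): φ is false.
For instance, at c:
  At c: \Box \Box \neg \Box (s \land (s \to q)) is true, so \neg \Box \Box \neg \Box (s \land (s \to q)) is false.
    At c: \Box \Box \neg \Box (s \land (s \to q)) requires \Box \neg \Box (s \land (s \to q)) at every successor {b, c}.
      At b: \Box \neg \Box (s \land (s \to q)) is true.
      At c: \Box \neg \Box (s \land (s \to q)) is true.
    So \Box \Box \neg \Box (s \land (s \to q)) is true at c.

No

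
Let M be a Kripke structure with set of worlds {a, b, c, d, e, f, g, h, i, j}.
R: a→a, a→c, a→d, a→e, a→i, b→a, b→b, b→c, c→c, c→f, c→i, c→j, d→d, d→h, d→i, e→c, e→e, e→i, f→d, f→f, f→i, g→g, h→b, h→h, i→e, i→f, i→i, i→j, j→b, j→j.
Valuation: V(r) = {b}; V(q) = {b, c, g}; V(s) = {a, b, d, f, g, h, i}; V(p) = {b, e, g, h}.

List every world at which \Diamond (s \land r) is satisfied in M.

b, h, j

Let φ = \Diamond (s \land r). Evaluate φ at each world:
  a (successors {a, c, d, e, i}): φ is false.
  b (successors {a, b, c}): φ is true.
  c (successors {c, f, i, j}): φ is false.
  d (successors {d, h, i}): φ is false.
  e (successors {c, e, i}): φ is false.
  f (successors {d, f, i}): φ is false.
  g (successors {g}): φ is false.
  h (successors {b, h}): φ is true.
  i (successors {e, f, i, j}): φ is false.
  j (successors {b, j}): φ is true.
For instance, at f:
  At f: \Diamond (s \land r) requires s \land r at some successor in {d, f, i}.
    At d: s \land r is false.
    At f: s \land r is false.
    At i: s \land r is false.
  So \Diamond (s \land r) is false at f.
Satisfying worlds: {b, h, j}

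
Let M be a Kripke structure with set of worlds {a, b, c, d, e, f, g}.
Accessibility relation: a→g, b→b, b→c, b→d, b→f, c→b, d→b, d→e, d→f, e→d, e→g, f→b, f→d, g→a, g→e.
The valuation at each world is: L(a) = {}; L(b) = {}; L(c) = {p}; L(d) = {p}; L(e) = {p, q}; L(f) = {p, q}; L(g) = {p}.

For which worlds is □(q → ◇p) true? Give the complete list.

Let φ = □(q → ◇p). Evaluate φ at each world:
  a (successors {g}): φ is true.
  b (successors {b, c, d, f}): φ is true.
  c (successors {b}): φ is true.
  d (successors {b, e, f}): φ is true.
  e (successors {d, g}): φ is true.
  f (successors {b, d}): φ is true.
  g (successors {a, e}): φ is true.
For instance, at d:
  At d: □(q → ◇p) requires q → ◇p at every successor {b, e, f}.
      At b: q is false, ◇p is true, so q → ◇p is true.
      At e: q is true, ◇p is true, so q → ◇p is true.
      At f: q is true, ◇p is true, so q → ◇p is true.
  So □(q → ◇p) is true at d.
Satisfying worlds: {a, b, c, d, e, f, g}

a, b, c, d, e, f, g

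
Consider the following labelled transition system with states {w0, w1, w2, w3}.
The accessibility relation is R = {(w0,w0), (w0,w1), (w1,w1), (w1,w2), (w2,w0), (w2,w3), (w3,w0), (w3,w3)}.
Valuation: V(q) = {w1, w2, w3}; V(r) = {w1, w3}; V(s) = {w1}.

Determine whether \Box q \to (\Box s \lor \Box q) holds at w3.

Yes

At w3: \Box q is false, \Box s \lor \Box q is false, so \Box q \to (\Box s \lor \Box q) is true.
  At w3: \Box q requires q at every successor {w0, w3}.
    q fails at w0, so \Box q is false at w3.
  At w3: \Box s is false, \Box q is false, so \Box s \lor \Box q is false.
    At w3: \Box s requires s at every successor {w0, w3}.
      s fails at w0, so \Box s is false at w3.
    At w3: \Box q requires q at every successor {w0, w3}.
      q fails at w0, so \Box q is false at w3.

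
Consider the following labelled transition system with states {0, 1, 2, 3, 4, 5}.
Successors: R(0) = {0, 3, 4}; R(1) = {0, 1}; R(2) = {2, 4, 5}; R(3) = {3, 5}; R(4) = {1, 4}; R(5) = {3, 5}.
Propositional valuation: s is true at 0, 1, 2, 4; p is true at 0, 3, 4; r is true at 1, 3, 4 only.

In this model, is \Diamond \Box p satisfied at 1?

At 1: \Diamond \Box p requires \Box p at some successor in {0, 1}.
  \Box p holds at 0, so \Diamond \Box p is true at 1.
    At 0: \Box p requires p at every successor {0, 3, 4}.
      At 0: p is true.
      At 3: p is true.
      At 4: p is true.
    So \Box p is true at 0.

Yes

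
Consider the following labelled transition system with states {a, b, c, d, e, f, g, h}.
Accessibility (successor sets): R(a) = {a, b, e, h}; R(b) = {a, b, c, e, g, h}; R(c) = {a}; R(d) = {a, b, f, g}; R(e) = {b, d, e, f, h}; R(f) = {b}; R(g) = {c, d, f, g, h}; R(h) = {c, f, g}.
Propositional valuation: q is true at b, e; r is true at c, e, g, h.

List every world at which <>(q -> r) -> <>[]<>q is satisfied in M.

Let φ = <>(q -> r) -> <>[]<>q. Evaluate φ at each world:
  a (successors {a, b, e, h}): φ is false.
  b (successors {a, b, c, e, g, h}): φ is true.
  c (successors {a}): φ is false.
  d (successors {a, b, f, g}): φ is true.
  e (successors {b, d, e, f, h}): φ is true.
  f (successors {b}): φ is true.
  g (successors {c, d, f, g, h}): φ is true.
  h (successors {c, f, g}): φ is true.
For instance, at h:
  At h: <>(q -> r) is true, <>[]<>q is true, so <>(q -> r) -> <>[]<>q is true.
    At h: <>(q -> r) requires q -> r at some successor in {c, f, g}.
      q -> r holds at c, so <>(q -> r) is true at h.
    At h: <>[]<>q requires []<>q at some successor in {c, f, g}.
      []<>q holds at c, so <>[]<>q is true at h.
Satisfying worlds: {b, d, e, f, g, h}

b, d, e, f, g, h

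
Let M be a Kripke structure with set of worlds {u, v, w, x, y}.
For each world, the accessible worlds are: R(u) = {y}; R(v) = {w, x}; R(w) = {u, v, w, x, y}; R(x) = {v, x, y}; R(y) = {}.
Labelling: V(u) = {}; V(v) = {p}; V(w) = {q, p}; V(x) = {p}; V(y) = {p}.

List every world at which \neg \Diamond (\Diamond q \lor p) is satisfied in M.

Let φ = \neg \Diamond (\Diamond q \lor p). Evaluate φ at each world:
  u (successors {y}): φ is false.
  v (successors {w, x}): φ is false.
  w (successors {u, v, w, x, y}): φ is false.
  x (successors {v, x, y}): φ is false.
  y (successors ∅): φ is true.
For instance, at x:
  At x: \Diamond (\Diamond q \lor p) is true, so \neg \Diamond (\Diamond q \lor p) is false.
    At x: \Diamond (\Diamond q \lor p) requires \Diamond q \lor p at some successor in {v, x, y}.
      \Diamond q \lor p holds at v, so \Diamond (\Diamond q \lor p) is true at x.
Satisfying worlds: {y}

y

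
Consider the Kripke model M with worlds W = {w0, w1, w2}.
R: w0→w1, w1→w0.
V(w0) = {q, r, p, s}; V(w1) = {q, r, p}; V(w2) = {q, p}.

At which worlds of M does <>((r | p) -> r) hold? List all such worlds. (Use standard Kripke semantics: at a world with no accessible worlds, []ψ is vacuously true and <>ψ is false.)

Recall that <>ψ holds at a world iff ψ holds at some accessible world.
Let φ = <>((r | p) -> r). Evaluate φ at each world:
  w0 (successors {w1}): φ is true.
  w1 (successors {w0}): φ is true.
  w2 (successors ∅): φ is false.
For instance, at w0:
  At w0: <>((r | p) -> r) requires (r | p) -> r at some successor in {w1}.
    (r | p) -> r holds at w1, so <>((r | p) -> r) is true at w0.
Satisfying worlds: {w0, w1}

w0, w1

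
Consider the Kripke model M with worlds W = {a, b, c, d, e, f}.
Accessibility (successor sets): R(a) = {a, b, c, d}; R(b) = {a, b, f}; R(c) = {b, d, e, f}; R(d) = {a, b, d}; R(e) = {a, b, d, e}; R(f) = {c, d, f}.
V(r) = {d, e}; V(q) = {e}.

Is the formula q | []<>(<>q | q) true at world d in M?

No

At d: q is false, []<>(<>q | q) is false, so q | []<>(<>q | q) is false.
  At d: []<>(<>q | q) requires <>(<>q | q) at every successor {a, b, d}.
    <>(<>q | q) fails at b, so []<>(<>q | q) is false at d.
      At b: <>(<>q | q) requires <>q | q at some successor in {a, b, f}.
        At a: <>q | q is false.
        At b: <>q | q is false.
        At f: <>q | q is false.
      So <>(<>q | q) is false at b.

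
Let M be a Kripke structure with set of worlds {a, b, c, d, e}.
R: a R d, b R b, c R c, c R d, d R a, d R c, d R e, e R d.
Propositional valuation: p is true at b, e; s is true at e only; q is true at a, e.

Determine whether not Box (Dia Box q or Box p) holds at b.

No

Recall that Box ψ holds at a world iff ψ holds at every accessible world, and Dia ψ holds iff ψ holds at some accessible world.
At b: Box (Dia Box q or Box p) is true, so not Box (Dia Box q or Box p) is false.
  At b: Box (Dia Box q or Box p) requires Dia Box q or Box p at every successor {b}.
      At b: Dia Box q is false, Box p is true, so Dia Box q or Box p is true.
  So Box (Dia Box q or Box p) is true at b.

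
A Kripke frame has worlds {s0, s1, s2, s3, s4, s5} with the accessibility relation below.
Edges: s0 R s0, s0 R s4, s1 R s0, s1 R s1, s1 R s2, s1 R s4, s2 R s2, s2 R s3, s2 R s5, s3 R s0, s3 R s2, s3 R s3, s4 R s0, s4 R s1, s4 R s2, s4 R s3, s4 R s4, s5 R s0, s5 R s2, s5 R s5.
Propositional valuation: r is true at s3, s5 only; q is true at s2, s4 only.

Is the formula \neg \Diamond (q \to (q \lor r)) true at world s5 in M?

No

At s5: \Diamond (q \to (q \lor r)) is true, so \neg \Diamond (q \to (q \lor r)) is false.
  At s5: \Diamond (q \to (q \lor r)) requires q \to (q \lor r) at some successor in {s0, s2, s5}.
    q \to (q \lor r) holds at s0, so \Diamond (q \to (q \lor r)) is true at s5.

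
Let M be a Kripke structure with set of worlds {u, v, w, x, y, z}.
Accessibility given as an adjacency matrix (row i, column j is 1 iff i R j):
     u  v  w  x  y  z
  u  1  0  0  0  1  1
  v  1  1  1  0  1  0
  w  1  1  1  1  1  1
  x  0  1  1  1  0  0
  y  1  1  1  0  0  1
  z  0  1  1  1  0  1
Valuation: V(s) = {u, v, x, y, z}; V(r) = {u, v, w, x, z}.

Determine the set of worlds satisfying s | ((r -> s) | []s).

Let φ = s | ((r -> s) | []s). Evaluate φ at each world:
  u (successors {u, y, z}): φ is true.
  v (successors {u, v, w, y}): φ is true.
  w (successors {u, v, w, x, y, z}): φ is false.
  x (successors {v, w, x}): φ is true.
  y (successors {u, v, w, z}): φ is true.
  z (successors {v, w, x, z}): φ is true.
For instance, at u:
  At u: s is true, (r -> s) | []s is true, so s | ((r -> s) | []s) is true.
    At u: r -> s is true, []s is true, so (r -> s) | []s is true.
      At u: []s requires s at every successor {u, y, z}.
        At u: s is true.
        At y: s is true.
        At z: s is true.
      So []s is true at u.
Satisfying worlds: {u, v, x, y, z}

u, v, x, y, z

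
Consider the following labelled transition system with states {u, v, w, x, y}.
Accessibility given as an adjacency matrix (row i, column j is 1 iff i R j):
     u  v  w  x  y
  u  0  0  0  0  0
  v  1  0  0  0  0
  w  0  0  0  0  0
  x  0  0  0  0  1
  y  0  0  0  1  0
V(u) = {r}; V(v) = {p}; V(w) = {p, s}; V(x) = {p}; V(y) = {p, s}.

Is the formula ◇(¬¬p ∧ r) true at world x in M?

At x: ◇(¬¬p ∧ r) requires ¬¬p ∧ r at some successor in {y}.
  At y: ¬¬p ∧ r is false.
So ◇(¬¬p ∧ r) is false at x.

No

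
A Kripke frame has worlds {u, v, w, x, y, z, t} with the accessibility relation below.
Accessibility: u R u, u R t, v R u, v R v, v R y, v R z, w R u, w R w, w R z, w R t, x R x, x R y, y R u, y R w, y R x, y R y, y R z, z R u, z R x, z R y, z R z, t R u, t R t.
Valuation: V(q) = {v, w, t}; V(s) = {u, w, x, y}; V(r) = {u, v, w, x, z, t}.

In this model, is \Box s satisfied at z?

At z: \Box s requires s at every successor {u, x, y, z}.
  s fails at z, so \Box s is false at z.

No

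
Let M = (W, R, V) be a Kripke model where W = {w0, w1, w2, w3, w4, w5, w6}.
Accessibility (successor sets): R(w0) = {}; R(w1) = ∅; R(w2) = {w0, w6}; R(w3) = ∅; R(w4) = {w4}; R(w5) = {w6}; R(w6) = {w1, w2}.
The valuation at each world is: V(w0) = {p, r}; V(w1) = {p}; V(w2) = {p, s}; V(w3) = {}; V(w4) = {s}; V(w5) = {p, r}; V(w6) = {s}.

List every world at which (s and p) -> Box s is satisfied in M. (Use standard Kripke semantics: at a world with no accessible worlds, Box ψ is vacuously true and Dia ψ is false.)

w0, w1, w3, w4, w5, w6

Let φ = (s and p) -> Box s. Evaluate φ at each world:
  w0 (successors ∅): φ is true.
  w1 (successors ∅): φ is true.
  w2 (successors {w0, w6}): φ is false.
  w3 (successors ∅): φ is true.
  w4 (successors {w4}): φ is true.
  w5 (successors {w6}): φ is true.
  w6 (successors {w1, w2}): φ is true.
For instance, at w5:
  At w5: s and p is false, Box s is true, so (s and p) -> Box s is true.
    At w5: Box s requires s at every successor {w6}.
      At w6: s is true.
    So Box s is true at w5.
Satisfying worlds: {w0, w1, w3, w4, w5, w6}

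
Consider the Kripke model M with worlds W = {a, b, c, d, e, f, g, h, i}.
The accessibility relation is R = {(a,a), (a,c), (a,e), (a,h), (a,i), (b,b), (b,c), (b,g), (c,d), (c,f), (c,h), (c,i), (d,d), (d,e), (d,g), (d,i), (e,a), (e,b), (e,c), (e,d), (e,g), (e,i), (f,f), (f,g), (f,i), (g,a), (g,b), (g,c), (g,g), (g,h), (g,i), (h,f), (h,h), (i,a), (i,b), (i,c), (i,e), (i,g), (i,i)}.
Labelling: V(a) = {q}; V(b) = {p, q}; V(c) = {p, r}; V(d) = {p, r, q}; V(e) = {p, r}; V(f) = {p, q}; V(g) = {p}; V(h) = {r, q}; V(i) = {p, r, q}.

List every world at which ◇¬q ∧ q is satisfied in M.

a, b, d, f, i

Let φ = ◇¬q ∧ q. Evaluate φ at each world:
  a (successors {a, c, e, h, i}): φ is true.
  b (successors {b, c, g}): φ is true.
  c (successors {d, f, h, i}): φ is false.
  d (successors {d, e, g, i}): φ is true.
  e (successors {a, b, c, d, g, i}): φ is false.
  f (successors {f, g, i}): φ is true.
  g (successors {a, b, c, g, h, i}): φ is false.
  h (successors {f, h}): φ is false.
  i (successors {a, b, c, e, g, i}): φ is true.
For instance, at g:
  At g: ◇¬q is true, q is false, so ◇¬q ∧ q is false.
    At g: ◇¬q requires ¬q at some successor in {a, b, c, g, h, i}.
      ¬q holds at c, so ◇¬q is true at g.
Satisfying worlds: {a, b, d, f, i}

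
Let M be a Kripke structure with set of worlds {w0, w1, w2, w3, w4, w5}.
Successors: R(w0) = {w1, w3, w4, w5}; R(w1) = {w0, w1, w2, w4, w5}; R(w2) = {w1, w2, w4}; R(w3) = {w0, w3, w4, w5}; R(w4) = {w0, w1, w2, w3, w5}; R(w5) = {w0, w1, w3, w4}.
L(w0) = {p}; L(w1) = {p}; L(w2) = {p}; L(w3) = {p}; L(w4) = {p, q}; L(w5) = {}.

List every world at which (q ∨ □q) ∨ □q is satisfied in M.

w4

Let φ = (q ∨ □q) ∨ □q. Evaluate φ at each world:
  w0 (successors {w1, w3, w4, w5}): φ is false.
  w1 (successors {w0, w1, w2, w4, w5}): φ is false.
  w2 (successors {w1, w2, w4}): φ is false.
  w3 (successors {w0, w3, w4, w5}): φ is false.
  w4 (successors {w0, w1, w2, w3, w5}): φ is true.
  w5 (successors {w0, w1, w3, w4}): φ is false.
For instance, at w3:
  At w3: q ∨ □q is false, □q is false, so (q ∨ □q) ∨ □q is false.
    At w3: q is false, □q is false, so q ∨ □q is false.
      At w3: □q requires q at every successor {w0, w3, w4, w5}.
        q fails at w0, so □q is false at w3.
    At w3: □q requires q at every successor {w0, w3, w4, w5}.
      q fails at w0, so □q is false at w3.
Satisfying worlds: {w4}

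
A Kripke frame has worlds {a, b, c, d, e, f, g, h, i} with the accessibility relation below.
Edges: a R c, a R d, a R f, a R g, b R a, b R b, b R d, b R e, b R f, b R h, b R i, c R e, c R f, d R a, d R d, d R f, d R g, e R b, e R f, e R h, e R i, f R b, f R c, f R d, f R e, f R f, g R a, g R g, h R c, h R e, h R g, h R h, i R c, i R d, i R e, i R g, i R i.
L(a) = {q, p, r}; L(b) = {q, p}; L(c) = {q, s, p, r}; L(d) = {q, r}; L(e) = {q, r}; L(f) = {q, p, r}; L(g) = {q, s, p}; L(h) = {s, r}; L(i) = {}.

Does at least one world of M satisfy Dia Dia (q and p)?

Yes

Recall that Dia ψ holds at a world iff ψ holds at some accessible world.
Let φ = Dia Dia (q and p). Evaluate φ at each world:
  a (successors {c, d, f, g}): φ is true.
  b (successors {a, b, d, e, f, h, i}): φ is true.
  c (successors {e, f}): φ is true.
  d (successors {a, d, f, g}): φ is true.
  e (successors {b, f, h, i}): φ is true.
  f (successors {b, c, d, e, f}): φ is true.
  g (successors {a, g}): φ is true.
  h (successors {c, e, g, h}): φ is true.
  i (successors {c, d, e, g, i}): φ is true.
Detail at a (witness):
  At a: Dia Dia (q and p) requires Dia (q and p) at some successor in {c, d, f, g}.
    Dia (q and p) holds at c, so Dia Dia (q and p) is true at a.
      At c: Dia (q and p) requires q and p at some successor in {e, f}.
        q and p holds at f, so Dia (q and p) is true at c.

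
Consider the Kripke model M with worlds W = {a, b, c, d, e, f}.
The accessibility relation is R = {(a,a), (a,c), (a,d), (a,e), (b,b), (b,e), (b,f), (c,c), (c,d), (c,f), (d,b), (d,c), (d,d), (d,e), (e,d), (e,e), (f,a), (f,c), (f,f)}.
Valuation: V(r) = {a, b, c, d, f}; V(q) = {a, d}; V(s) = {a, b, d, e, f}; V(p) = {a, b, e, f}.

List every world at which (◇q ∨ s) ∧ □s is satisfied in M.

b, e

Let φ = (◇q ∨ s) ∧ □s. Evaluate φ at each world:
  a (successors {a, c, d, e}): φ is false.
  b (successors {b, e, f}): φ is true.
  c (successors {c, d, f}): φ is false.
  d (successors {b, c, d, e}): φ is false.
  e (successors {d, e}): φ is true.
  f (successors {a, c, f}): φ is false.
For instance, at d:
  At d: ◇q ∨ s is true, □s is false, so (◇q ∨ s) ∧ □s is false.
    At d: ◇q is true, s is true, so ◇q ∨ s is true.
      At d: ◇q requires q at some successor in {b, c, d, e}.
        q holds at d, so ◇q is true at d.
    At d: □s requires s at every successor {b, c, d, e}.
      s fails at c, so □s is false at d.
Satisfying worlds: {b, e}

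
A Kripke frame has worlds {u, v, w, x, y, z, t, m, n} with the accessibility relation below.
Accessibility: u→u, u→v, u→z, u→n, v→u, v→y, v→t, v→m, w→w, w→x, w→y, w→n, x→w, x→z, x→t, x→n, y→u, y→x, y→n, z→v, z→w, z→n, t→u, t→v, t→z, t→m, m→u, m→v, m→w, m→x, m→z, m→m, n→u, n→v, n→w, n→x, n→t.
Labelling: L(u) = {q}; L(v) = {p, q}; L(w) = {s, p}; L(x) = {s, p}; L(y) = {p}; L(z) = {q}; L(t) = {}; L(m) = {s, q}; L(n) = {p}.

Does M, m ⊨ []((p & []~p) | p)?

No

At m: []((p & []~p) | p) requires (p & []~p) | p at every successor {u, v, w, x, z, m}.
  (p & []~p) | p fails at u, so []((p & []~p) | p) is false at m.
    At u: p & []~p is false, p is false, so (p & []~p) | p is false.
      At u: p is false, []~p is false, so p & []~p is false.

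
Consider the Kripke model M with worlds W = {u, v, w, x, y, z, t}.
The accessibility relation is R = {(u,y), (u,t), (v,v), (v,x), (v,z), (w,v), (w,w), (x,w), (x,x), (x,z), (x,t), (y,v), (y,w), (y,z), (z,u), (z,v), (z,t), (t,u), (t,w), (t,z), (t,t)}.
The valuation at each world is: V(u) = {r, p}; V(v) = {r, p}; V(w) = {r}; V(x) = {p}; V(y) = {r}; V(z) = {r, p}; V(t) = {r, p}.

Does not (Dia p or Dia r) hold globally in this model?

Let φ = not (Dia p or Dia r). Evaluate φ at each world:
  u (successors {y, t}): φ is false.
  v (successors {v, x, z}): φ is false.
  w (successors {v, w}): φ is false.
  x (successors {w, x, z, t}): φ is false.
  y (successors {v, w, z}): φ is false.
  z (successors {u, v, t}): φ is false.
  t (successors {u, w, z, t}): φ is false.
Detail at u (counterexample):
  At u: Dia p or Dia r is true, so not (Dia p or Dia r) is false.
    At u: Dia p is true, Dia r is true, so Dia p or Dia r is true.
      At u: Dia p requires p at some successor in {y, t}.
        p holds at t, so Dia p is true at u.
      At u: Dia r requires r at some successor in {y, t}.
        r holds at y, so Dia r is true at u.

No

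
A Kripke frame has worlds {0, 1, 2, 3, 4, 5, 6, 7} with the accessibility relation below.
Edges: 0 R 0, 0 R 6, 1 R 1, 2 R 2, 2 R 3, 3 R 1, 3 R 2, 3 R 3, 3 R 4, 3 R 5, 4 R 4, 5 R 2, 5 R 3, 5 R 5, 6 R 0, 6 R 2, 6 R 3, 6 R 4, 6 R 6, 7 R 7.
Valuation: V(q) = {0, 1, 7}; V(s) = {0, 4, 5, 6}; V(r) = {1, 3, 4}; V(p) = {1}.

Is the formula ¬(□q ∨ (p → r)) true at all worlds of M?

Let φ = ¬(□q ∨ (p → r)). Evaluate φ at each world:
  0 (successors {0, 6}): φ is false.
  1 (successors {1}): φ is false.
  2 (successors {2, 3}): φ is false.
  3 (successors {1, 2, 3, 4, 5}): φ is false.
  4 (successors {4}): φ is false.
  5 (successors {2, 3, 5}): φ is false.
  6 (successors {0, 2, 3, 4, 6}): φ is false.
  7 (successors {7}): φ is false.
Detail at 0 (counterexample):
  At 0: □q ∨ (p → r) is true, so ¬(□q ∨ (p → r)) is false.
    At 0: □q is false, p → r is true, so □q ∨ (p → r) is true.
      At 0: □q requires q at every successor {0, 6}.
        q fails at 6, so □q is false at 0.

No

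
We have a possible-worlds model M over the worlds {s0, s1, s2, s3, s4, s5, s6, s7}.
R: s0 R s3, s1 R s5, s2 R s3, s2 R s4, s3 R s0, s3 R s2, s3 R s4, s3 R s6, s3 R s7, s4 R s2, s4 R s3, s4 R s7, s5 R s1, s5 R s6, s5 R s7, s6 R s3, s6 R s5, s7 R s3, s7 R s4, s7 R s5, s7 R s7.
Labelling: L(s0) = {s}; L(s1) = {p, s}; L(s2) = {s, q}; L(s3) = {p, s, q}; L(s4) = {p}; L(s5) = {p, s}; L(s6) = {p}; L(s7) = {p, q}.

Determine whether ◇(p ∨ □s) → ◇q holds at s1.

Recall that □ψ holds at a world iff ψ holds at every accessible world, and ◇ψ holds iff ψ holds at some accessible world.
At s1: ◇(p ∨ □s) is true, ◇q is false, so ◇(p ∨ □s) → ◇q is false.
  At s1: ◇(p ∨ □s) requires p ∨ □s at some successor in {s5}.
    p ∨ □s holds at s5, so ◇(p ∨ □s) is true at s1.
      At s5: p is true, □s is false, so p ∨ □s is true.
  At s1: ◇q requires q at some successor in {s5}.
    At s5: q is false.
  So ◇q is false at s1.

No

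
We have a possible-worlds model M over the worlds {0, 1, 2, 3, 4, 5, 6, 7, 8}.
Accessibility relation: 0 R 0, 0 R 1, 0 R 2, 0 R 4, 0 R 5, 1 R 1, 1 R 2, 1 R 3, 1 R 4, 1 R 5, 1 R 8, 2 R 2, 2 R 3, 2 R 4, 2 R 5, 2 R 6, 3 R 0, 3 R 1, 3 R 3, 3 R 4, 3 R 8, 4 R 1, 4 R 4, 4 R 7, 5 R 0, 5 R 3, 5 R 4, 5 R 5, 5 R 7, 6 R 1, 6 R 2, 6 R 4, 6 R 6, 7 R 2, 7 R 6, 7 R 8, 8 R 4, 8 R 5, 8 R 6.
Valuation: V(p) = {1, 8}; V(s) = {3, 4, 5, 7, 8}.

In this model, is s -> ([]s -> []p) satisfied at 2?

At 2: s is false, []s -> []p is true, so s -> ([]s -> []p) is true.
  At 2: []s is false, []p is false, so []s -> []p is true.
    At 2: []s requires s at every successor {2, 3, 4, 5, 6}.
      s fails at 2, so []s is false at 2.
    At 2: []p requires p at every successor {2, 3, 4, 5, 6}.
      p fails at 2, so []p is false at 2.

Yes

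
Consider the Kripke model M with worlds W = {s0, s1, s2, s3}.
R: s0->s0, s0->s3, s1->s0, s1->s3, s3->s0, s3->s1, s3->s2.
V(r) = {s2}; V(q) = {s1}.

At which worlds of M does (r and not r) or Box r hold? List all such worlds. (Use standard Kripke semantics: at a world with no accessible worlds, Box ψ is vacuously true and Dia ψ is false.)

Let φ = (r and not r) or Box r. Evaluate φ at each world:
  s0 (successors {s0, s3}): φ is false.
  s1 (successors {s0, s3}): φ is false.
  s2 (successors ∅): φ is true.
  s3 (successors {s0, s1, s2}): φ is false.
For instance, at s3:
  At s3: r and not r is false, Box r is false, so (r and not r) or Box r is false.
    At s3: Box r requires r at every successor {s0, s1, s2}.
      r fails at s0, so Box r is false at s3.
Satisfying worlds: {s2}

s2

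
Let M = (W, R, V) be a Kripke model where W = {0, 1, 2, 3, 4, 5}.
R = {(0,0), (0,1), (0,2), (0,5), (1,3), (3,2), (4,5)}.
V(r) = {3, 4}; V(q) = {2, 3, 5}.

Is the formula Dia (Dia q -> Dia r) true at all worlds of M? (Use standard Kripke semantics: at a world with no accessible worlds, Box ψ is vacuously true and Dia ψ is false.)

No

Let φ = Dia (Dia q -> Dia r). Evaluate φ at each world:
  0 (successors {0, 1, 2, 5}): φ is true.
  1 (successors {3}): φ is false.
  2 (successors ∅): φ is false.
  3 (successors {2}): φ is true.
  4 (successors {5}): φ is true.
  5 (successors ∅): φ is false.
Detail at 1 (counterexample):
  At 1: Dia (Dia q -> Dia r) requires Dia q -> Dia r at some successor in {3}.
    At 3: Dia q -> Dia r is false.
  So Dia (Dia q -> Dia r) is false at 1.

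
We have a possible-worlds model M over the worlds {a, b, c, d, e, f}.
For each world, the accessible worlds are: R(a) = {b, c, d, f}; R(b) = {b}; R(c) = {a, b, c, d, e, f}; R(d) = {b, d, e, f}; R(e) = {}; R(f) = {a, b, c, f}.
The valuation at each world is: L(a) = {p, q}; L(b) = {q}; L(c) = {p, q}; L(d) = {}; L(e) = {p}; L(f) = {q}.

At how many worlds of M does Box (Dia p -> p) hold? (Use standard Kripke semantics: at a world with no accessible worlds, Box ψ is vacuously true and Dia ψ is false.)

2

Let φ = Box (Dia p -> p). Evaluate φ at each world:
  a (successors {b, c, d, f}): φ is false.
  b (successors {b}): φ is true.
  c (successors {a, b, c, d, e, f}): φ is false.
  d (successors {b, d, e, f}): φ is false.
  e (successors ∅): φ is true.
  f (successors {a, b, c, f}): φ is false.
For instance, at d:
  At d: Box (Dia p -> p) requires Dia p -> p at every successor {b, d, e, f}.
    Dia p -> p fails at d, so Box (Dia p -> p) is false at d.
      At d: Dia p is true, p is false, so Dia p -> p is false.
Satisfying worlds: {b, e}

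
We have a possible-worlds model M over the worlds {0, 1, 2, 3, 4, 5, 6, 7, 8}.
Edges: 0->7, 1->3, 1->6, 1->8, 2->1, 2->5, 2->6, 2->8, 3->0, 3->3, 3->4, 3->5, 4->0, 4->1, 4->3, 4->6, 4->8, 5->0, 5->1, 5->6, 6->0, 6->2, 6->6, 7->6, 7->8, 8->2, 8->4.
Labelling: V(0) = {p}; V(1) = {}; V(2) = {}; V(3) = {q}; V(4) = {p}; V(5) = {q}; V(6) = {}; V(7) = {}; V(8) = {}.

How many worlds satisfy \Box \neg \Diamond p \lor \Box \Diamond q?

2

Let φ = \Box \neg \Diamond p \lor \Box \Diamond q. Evaluate φ at each world:
  0 (successors {7}): φ is true.
  1 (successors {3, 6, 8}): φ is false.
  2 (successors {1, 5, 6, 8}): φ is false.
  3 (successors {0, 3, 4, 5}): φ is false.
  4 (successors {0, 1, 3, 6, 8}): φ is false.
  5 (successors {0, 1, 6}): φ is false.
  6 (successors {0, 2, 6}): φ is false.
  7 (successors {6, 8}): φ is false.
  8 (successors {2, 4}): φ is true.
For instance, at 5:
  At 5: \Box \neg \Diamond p is false, \Box \Diamond q is false, so \Box \neg \Diamond p \lor \Box \Diamond q is false.
    At 5: \Box \neg \Diamond p requires \neg \Diamond p at every successor {0, 1, 6}.
      \neg \Diamond p fails at 6, so \Box \neg \Diamond p is false at 5.
    At 5: \Box \Diamond q requires \Diamond q at every successor {0, 1, 6}.
      \Diamond q fails at 0, so \Box \Diamond q is false at 5.
Satisfying worlds: {0, 8}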